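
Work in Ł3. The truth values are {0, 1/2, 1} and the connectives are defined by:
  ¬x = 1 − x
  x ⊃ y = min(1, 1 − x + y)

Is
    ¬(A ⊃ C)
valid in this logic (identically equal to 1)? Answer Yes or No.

No

Counterexample: take A = 0, C = 0.
A ⊃ C = 0 ⊃ 0 = 1
¬(A ⊃ C) = ¬1 = 0
This gives 0 ≠ 1.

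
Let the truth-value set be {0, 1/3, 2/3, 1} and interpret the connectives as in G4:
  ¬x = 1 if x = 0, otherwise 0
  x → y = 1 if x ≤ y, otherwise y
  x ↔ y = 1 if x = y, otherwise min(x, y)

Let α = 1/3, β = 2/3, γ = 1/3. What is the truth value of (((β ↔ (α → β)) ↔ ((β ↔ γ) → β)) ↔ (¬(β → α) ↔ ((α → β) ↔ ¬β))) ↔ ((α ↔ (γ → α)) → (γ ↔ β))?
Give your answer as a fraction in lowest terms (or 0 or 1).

α → β = 1/3 → 2/3 = 1
β ↔ (α → β) = 2/3 ↔ 1 = 2/3
β ↔ γ = 2/3 ↔ 1/3 = 1/3
(β ↔ γ) → β = 1/3 → 2/3 = 1
(β ↔ (α → β)) ↔ ((β ↔ γ) → β) = 2/3 ↔ 1 = 2/3
β → α = 2/3 → 1/3 = 1/3
¬(β → α) = ¬1/3 = 0
α → β = 1/3 → 2/3 = 1
¬β = ¬2/3 = 0
(α → β) ↔ ¬β = 1 ↔ 0 = 0
¬(β → α) ↔ ((α → β) ↔ ¬β) = 0 ↔ 0 = 1
((β ↔ (α → β)) ↔ ((β ↔ γ) → β)) ↔ (¬(β → α) ↔ ((α → β) ↔ ¬β)) = 2/3 ↔ 1 = 2/3
γ → α = 1/3 → 1/3 = 1
α ↔ (γ → α) = 1/3 ↔ 1 = 1/3
γ ↔ β = 1/3 ↔ 2/3 = 1/3
(α ↔ (γ → α)) → (γ ↔ β) = 1/3 → 1/3 = 1
(((β ↔ (α → β)) ↔ ((β ↔ γ) → β)) ↔ (¬(β → α) ↔ ((α → β) ↔ ¬β))) ↔ ((α ↔ (γ → α)) → (γ ↔ β)) = 2/3 ↔ 1 = 2/3

2/3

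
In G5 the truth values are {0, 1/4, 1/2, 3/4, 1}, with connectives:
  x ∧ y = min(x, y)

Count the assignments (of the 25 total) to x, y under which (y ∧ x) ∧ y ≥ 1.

value 1: 1 assignment (counts)
value 3/4: 3 assignments
value 1/2: 5 assignments
value 1/4: 7 assignments
value 0: 9 assignments
So 1 of the 25 assignments meets the threshold.

1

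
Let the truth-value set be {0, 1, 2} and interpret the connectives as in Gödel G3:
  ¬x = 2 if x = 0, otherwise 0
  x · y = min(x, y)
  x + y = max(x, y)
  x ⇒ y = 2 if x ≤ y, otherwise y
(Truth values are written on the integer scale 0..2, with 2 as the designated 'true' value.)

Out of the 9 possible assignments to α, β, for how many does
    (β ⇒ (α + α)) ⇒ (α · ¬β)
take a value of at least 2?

α = 0, β = 0 ↦ 0  <
α = 0, β = 1 ↦ 2  ≥
α = 0, β = 2 ↦ 2  ≥
α = 1, β = 0 ↦ 1  <
α = 1, β = 1 ↦ 0  <
α = 1, β = 2 ↦ 0  <
α = 2, β = 0 ↦ 2  ≥
α = 2, β = 1 ↦ 0  <
α = 2, β = 2 ↦ 0  <
So 3 of the 9 assignments meet the threshold.

3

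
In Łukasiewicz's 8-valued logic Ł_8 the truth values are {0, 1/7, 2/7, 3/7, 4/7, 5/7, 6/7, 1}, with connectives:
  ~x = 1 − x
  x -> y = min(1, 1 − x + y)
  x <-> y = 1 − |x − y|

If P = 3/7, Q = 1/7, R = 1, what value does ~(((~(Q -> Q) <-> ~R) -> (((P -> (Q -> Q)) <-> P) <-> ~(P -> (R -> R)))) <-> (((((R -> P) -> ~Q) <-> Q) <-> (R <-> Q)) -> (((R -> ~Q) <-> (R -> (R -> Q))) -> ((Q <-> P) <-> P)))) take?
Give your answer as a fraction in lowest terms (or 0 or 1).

3/7

Q -> Q = 1/7 -> 1/7 = 1
~(Q -> Q) = ~1 = 0
~R = ~1 = 0
~(Q -> Q) <-> ~R = 0 <-> 0 = 1
Q -> Q = 1/7 -> 1/7 = 1
P -> (Q -> Q) = 3/7 -> 1 = 1
(P -> (Q -> Q)) <-> P = 1 <-> 3/7 = 3/7
R -> R = 1 -> 1 = 1
P -> (R -> R) = 3/7 -> 1 = 1
~(P -> (R -> R)) = ~1 = 0
((P -> (Q -> Q)) <-> P) <-> ~(P -> (R -> R)) = 3/7 <-> 0 = 4/7
(~(Q -> Q) <-> ~R) -> (((P -> (Q -> Q)) <-> P) <-> ~(P -> (R -> R))) = 1 -> 4/7 = 4/7
R -> P = 1 -> 3/7 = 3/7
~Q = ~1/7 = 6/7
(R -> P) -> ~Q = 3/7 -> 6/7 = 1
((R -> P) -> ~Q) <-> Q = 1 <-> 1/7 = 1/7
R <-> Q = 1 <-> 1/7 = 1/7
(((R -> P) -> ~Q) <-> Q) <-> (R <-> Q) = 1/7 <-> 1/7 = 1
~Q = ~1/7 = 6/7
R -> ~Q = 1 -> 6/7 = 6/7
R -> Q = 1 -> 1/7 = 1/7
R -> (R -> Q) = 1 -> 1/7 = 1/7
(R -> ~Q) <-> (R -> (R -> Q)) = 6/7 <-> 1/7 = 2/7
Q <-> P = 1/7 <-> 3/7 = 5/7
(Q <-> P) <-> P = 5/7 <-> 3/7 = 5/7
((R -> ~Q) <-> (R -> (R -> Q))) -> ((Q <-> P) <-> P) = 2/7 -> 5/7 = 1
((((R -> P) -> ~Q) <-> Q) <-> (R <-> Q)) -> (((R -> ~Q) <-> (R -> (R -> Q))) -> ((Q <-> P) <-> P)) = 1 -> 1 = 1
((~(Q -> Q) <-> ~R) -> (((P -> (Q -> Q)) <-> P) <-> ~(P -> (R -> R)))) <-> (((((R -> P) -> ~Q) <-> Q) <-> (R <-> Q)) -> (((R -> ~Q) <-> (R -> (R -> Q))) -> ((Q <-> P) <-> P))) = 4/7 <-> 1 = 4/7
~(((~(Q -> Q) <-> ~R) -> (((P -> (Q -> Q)) <-> P) <-> ~(P -> (R -> R)))) <-> (((((R -> P) -> ~Q) <-> Q) <-> (R <-> Q)) -> (((R -> ~Q) <-> (R -> (R -> Q))) -> ((Q <-> P) <-> P)))) = ~4/7 = 3/7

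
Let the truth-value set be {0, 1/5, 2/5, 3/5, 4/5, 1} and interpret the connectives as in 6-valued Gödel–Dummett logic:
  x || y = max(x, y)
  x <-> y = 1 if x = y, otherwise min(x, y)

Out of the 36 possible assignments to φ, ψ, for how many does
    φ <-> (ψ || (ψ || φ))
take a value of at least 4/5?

22

value 1: 21 assignments (counts)
value 4/5: 1 assignment (counts)
value 3/5: 2 assignments
value 2/5: 3 assignments
value 1/5: 4 assignments
value 0: 5 assignments
So 22 of the 36 assignments meet the threshold.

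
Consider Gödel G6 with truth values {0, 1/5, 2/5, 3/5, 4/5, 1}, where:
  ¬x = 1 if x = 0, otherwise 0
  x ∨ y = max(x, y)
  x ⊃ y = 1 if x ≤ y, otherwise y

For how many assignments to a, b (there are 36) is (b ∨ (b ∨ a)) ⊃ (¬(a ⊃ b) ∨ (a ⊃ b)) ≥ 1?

value 1: 26 assignments (counts)
value 4/5: 1 assignment
value 3/5: 2 assignments
value 2/5: 3 assignments
value 1/5: 4 assignments
So 26 of the 36 assignments meet the threshold.

26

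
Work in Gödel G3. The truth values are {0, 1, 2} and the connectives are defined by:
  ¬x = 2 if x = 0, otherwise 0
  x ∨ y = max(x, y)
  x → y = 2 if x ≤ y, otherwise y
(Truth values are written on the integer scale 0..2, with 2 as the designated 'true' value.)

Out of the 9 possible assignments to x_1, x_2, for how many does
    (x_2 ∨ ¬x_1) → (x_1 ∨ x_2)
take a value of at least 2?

7

x_1 = 0, x_2 = 0 ↦ 0  <
x_1 = 0, x_2 = 1 ↦ 1  <
x_1 = 0, x_2 = 2 ↦ 2  ≥
x_1 = 1, x_2 = 0 ↦ 2  ≥
x_1 = 1, x_2 = 1 ↦ 2  ≥
x_1 = 1, x_2 = 2 ↦ 2  ≥
x_1 = 2, x_2 = 0 ↦ 2  ≥
x_1 = 2, x_2 = 1 ↦ 2  ≥
x_1 = 2, x_2 = 2 ↦ 2  ≥
So 7 of the 9 assignments meet the threshold.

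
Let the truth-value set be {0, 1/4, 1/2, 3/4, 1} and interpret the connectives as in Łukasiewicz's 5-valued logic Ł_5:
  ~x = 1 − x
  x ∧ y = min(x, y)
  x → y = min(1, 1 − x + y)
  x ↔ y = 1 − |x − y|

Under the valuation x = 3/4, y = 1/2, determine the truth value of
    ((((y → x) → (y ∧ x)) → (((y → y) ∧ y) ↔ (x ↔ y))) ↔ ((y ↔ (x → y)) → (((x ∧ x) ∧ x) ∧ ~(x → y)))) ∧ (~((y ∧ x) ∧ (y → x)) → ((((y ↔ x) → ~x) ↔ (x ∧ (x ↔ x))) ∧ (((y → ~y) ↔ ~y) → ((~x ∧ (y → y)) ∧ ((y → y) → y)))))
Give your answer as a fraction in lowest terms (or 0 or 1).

y → x = 1/2 → 3/4 = 1
y ∧ x = 1/2 ∧ 3/4 = 1/2
(y → x) → (y ∧ x) = 1 → 1/2 = 1/2
y → y = 1/2 → 1/2 = 1
(y → y) ∧ y = 1 ∧ 1/2 = 1/2
x ↔ y = 3/4 ↔ 1/2 = 3/4
((y → y) ∧ y) ↔ (x ↔ y) = 1/2 ↔ 3/4 = 3/4
((y → x) → (y ∧ x)) → (((y → y) ∧ y) ↔ (x ↔ y)) = 1/2 → 3/4 = 1
x → y = 3/4 → 1/2 = 3/4
y ↔ (x → y) = 1/2 ↔ 3/4 = 3/4
x ∧ x = 3/4 ∧ 3/4 = 3/4
(x ∧ x) ∧ x = 3/4 ∧ 3/4 = 3/4
x → y = 3/4 → 1/2 = 3/4
~(x → y) = ~3/4 = 1/4
((x ∧ x) ∧ x) ∧ ~(x → y) = 3/4 ∧ 1/4 = 1/4
(y ↔ (x → y)) → (((x ∧ x) ∧ x) ∧ ~(x → y)) = 3/4 → 1/4 = 1/2
(((y → x) → (y ∧ x)) → (((y → y) ∧ y) ↔ (x ↔ y))) ↔ ((y ↔ (x → y)) → (((x ∧ x) ∧ x) ∧ ~(x → y))) = 1 ↔ 1/2 = 1/2
y ∧ x = 1/2 ∧ 3/4 = 1/2
y → x = 1/2 → 3/4 = 1
(y ∧ x) ∧ (y → x) = 1/2 ∧ 1 = 1/2
~((y ∧ x) ∧ (y → x)) = ~1/2 = 1/2
y ↔ x = 1/2 ↔ 3/4 = 3/4
~x = ~3/4 = 1/4
(y ↔ x) → ~x = 3/4 → 1/4 = 1/2
x ↔ x = 3/4 ↔ 3/4 = 1
x ∧ (x ↔ x) = 3/4 ∧ 1 = 3/4
((y ↔ x) → ~x) ↔ (x ∧ (x ↔ x)) = 1/2 ↔ 3/4 = 3/4
~y = ~1/2 = 1/2
y → ~y = 1/2 → 1/2 = 1
~y = ~1/2 = 1/2
(y → ~y) ↔ ~y = 1 ↔ 1/2 = 1/2
~x = ~3/4 = 1/4
y → y = 1/2 → 1/2 = 1
~x ∧ (y → y) = 1/4 ∧ 1 = 1/4
y → y = 1/2 → 1/2 = 1
(y → y) → y = 1 → 1/2 = 1/2
(~x ∧ (y → y)) ∧ ((y → y) → y) = 1/4 ∧ 1/2 = 1/4
((y → ~y) ↔ ~y) → ((~x ∧ (y → y)) ∧ ((y → y) → y)) = 1/2 → 1/4 = 3/4
(((y ↔ x) → ~x) ↔ (x ∧ (x ↔ x))) ∧ (((y → ~y) ↔ ~y) → ((~x ∧ (y → y)) ∧ ((y → y) → y))) = 3/4 ∧ 3/4 = 3/4
~((y ∧ x) ∧ (y → x)) → ((((y ↔ x) → ~x) ↔ (x ∧ (x ↔ x))) ∧ (((y → ~y) ↔ ~y) → ((~x ∧ (y → y)) ∧ ((y → y) → y)))) = 1/2 → 3/4 = 1
((((y → x) → (y ∧ x)) → (((y → y) ∧ y) ↔ (x ↔ y))) ↔ ((y ↔ (x → y)) → (((x ∧ x) ∧ x) ∧ ~(x → y)))) ∧ (~((y ∧ x) ∧ (y → x)) → ((((y ↔ x) → ~x) ↔ (x ∧ (x ↔ x))) ∧ (((y → ~y) ↔ ~y) → ((~x ∧ (y → y)) ∧ ((y → y) → y))))) = 1/2 ∧ 1 = 1/2

1/2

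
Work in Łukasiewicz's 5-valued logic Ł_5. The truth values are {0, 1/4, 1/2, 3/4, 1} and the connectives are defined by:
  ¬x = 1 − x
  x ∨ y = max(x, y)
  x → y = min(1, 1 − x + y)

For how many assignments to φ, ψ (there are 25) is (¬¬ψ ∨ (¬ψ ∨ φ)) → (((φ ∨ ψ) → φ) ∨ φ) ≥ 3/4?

21

value 1: 19 assignments (counts)
value 3/4: 2 assignments (counts)
value 1/2: 2 assignments
value 1/4: 1 assignment
value 0: 1 assignment
So 21 of the 25 assignments meet the threshold.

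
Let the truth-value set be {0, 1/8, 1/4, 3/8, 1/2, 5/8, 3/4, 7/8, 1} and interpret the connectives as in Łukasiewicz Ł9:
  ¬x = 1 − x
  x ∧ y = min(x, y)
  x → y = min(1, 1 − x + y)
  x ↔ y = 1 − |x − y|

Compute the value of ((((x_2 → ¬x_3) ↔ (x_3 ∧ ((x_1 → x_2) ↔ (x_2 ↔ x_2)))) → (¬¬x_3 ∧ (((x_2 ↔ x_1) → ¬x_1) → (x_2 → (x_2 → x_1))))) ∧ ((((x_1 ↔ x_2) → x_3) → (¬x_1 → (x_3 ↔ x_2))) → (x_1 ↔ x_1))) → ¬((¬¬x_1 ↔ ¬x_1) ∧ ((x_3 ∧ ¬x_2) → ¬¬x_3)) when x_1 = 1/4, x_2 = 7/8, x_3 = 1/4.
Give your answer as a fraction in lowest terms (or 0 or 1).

5/8

¬x_3 = ¬1/4 = 3/4
x_2 → ¬x_3 = 7/8 → 3/4 = 7/8
x_1 → x_2 = 1/4 → 7/8 = 1
x_2 ↔ x_2 = 7/8 ↔ 7/8 = 1
(x_1 → x_2) ↔ (x_2 ↔ x_2) = 1 ↔ 1 = 1
x_3 ∧ ((x_1 → x_2) ↔ (x_2 ↔ x_2)) = 1/4 ∧ 1 = 1/4
(x_2 → ¬x_3) ↔ (x_3 ∧ ((x_1 → x_2) ↔ (x_2 ↔ x_2))) = 7/8 ↔ 1/4 = 3/8
¬x_3 = ¬1/4 = 3/4
¬¬x_3 = ¬3/4 = 1/4
x_2 ↔ x_1 = 7/8 ↔ 1/4 = 3/8
¬x_1 = ¬1/4 = 3/4
(x_2 ↔ x_1) → ¬x_1 = 3/8 → 3/4 = 1
x_2 → x_1 = 7/8 → 1/4 = 3/8
x_2 → (x_2 → x_1) = 7/8 → 3/8 = 1/2
((x_2 ↔ x_1) → ¬x_1) → (x_2 → (x_2 → x_1)) = 1 → 1/2 = 1/2
¬¬x_3 ∧ (((x_2 ↔ x_1) → ¬x_1) → (x_2 → (x_2 → x_1))) = 1/4 ∧ 1/2 = 1/4
((x_2 → ¬x_3) ↔ (x_3 ∧ ((x_1 → x_2) ↔ (x_2 ↔ x_2)))) → (¬¬x_3 ∧ (((x_2 ↔ x_1) → ¬x_1) → (x_2 → (x_2 → x_1)))) = 3/8 → 1/4 = 7/8
x_1 ↔ x_2 = 1/4 ↔ 7/8 = 3/8
(x_1 ↔ x_2) → x_3 = 3/8 → 1/4 = 7/8
¬x_1 = ¬1/4 = 3/4
x_3 ↔ x_2 = 1/4 ↔ 7/8 = 3/8
¬x_1 → (x_3 ↔ x_2) = 3/4 → 3/8 = 5/8
((x_1 ↔ x_2) → x_3) → (¬x_1 → (x_3 ↔ x_2)) = 7/8 → 5/8 = 3/4
x_1 ↔ x_1 = 1/4 ↔ 1/4 = 1
(((x_1 ↔ x_2) → x_3) → (¬x_1 → (x_3 ↔ x_2))) → (x_1 ↔ x_1) = 3/4 → 1 = 1
(((x_2 → ¬x_3) ↔ (x_3 ∧ ((x_1 → x_2) ↔ (x_2 ↔ x_2)))) → (¬¬x_3 ∧ (((x_2 ↔ x_1) → ¬x_1) → (x_2 → (x_2 → x_1))))) ∧ ((((x_1 ↔ x_2) → x_3) → (¬x_1 → (x_3 ↔ x_2))) → (x_1 ↔ x_1)) = 7/8 ∧ 1 = 7/8
¬x_1 = ¬1/4 = 3/4
¬¬x_1 = ¬3/4 = 1/4
¬x_1 = ¬1/4 = 3/4
¬¬x_1 ↔ ¬x_1 = 1/4 ↔ 3/4 = 1/2
¬x_2 = ¬7/8 = 1/8
x_3 ∧ ¬x_2 = 1/4 ∧ 1/8 = 1/8
¬x_3 = ¬1/4 = 3/4
¬¬x_3 = ¬3/4 = 1/4
(x_3 ∧ ¬x_2) → ¬¬x_3 = 1/8 → 1/4 = 1
(¬¬x_1 ↔ ¬x_1) ∧ ((x_3 ∧ ¬x_2) → ¬¬x_3) = 1/2 ∧ 1 = 1/2
¬((¬¬x_1 ↔ ¬x_1) ∧ ((x_3 ∧ ¬x_2) → ¬¬x_3)) = ¬1/2 = 1/2
((((x_2 → ¬x_3) ↔ (x_3 ∧ ((x_1 → x_2) ↔ (x_2 ↔ x_2)))) → (¬¬x_3 ∧ (((x_2 ↔ x_1) → ¬x_1) → (x_2 → (x_2 → x_1))))) ∧ ((((x_1 ↔ x_2) → x_3) → (¬x_1 → (x_3 ↔ x_2))) → (x_1 ↔ x_1))) → ¬((¬¬x_1 ↔ ¬x_1) ∧ ((x_3 ∧ ¬x_2) → ¬¬x_3)) = 7/8 → 1/2 = 5/8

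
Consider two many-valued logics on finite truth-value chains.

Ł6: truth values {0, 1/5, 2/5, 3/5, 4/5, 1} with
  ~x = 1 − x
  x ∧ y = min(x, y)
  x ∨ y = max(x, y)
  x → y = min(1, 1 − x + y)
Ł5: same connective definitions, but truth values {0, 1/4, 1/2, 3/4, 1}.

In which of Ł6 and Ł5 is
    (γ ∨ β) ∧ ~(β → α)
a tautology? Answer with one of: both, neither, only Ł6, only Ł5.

neither

In Ł6: at α = 0, β = 0, γ = 0 the value is 0 — not a tautology.
In Ł5: at α = 0, β = 0, γ = 0 the value is 0 — not a tautology.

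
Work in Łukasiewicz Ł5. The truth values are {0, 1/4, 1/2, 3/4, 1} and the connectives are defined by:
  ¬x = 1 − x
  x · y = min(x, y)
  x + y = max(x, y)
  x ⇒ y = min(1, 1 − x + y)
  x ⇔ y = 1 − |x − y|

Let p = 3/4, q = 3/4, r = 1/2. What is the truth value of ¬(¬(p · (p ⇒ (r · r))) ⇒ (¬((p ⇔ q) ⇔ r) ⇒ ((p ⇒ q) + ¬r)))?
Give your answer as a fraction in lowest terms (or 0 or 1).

r · r = 1/2 · 1/2 = 1/2
p ⇒ (r · r) = 3/4 ⇒ 1/2 = 3/4
p · (p ⇒ (r · r)) = 3/4 · 3/4 = 3/4
¬(p · (p ⇒ (r · r))) = ¬3/4 = 1/4
p ⇔ q = 3/4 ⇔ 3/4 = 1
(p ⇔ q) ⇔ r = 1 ⇔ 1/2 = 1/2
¬((p ⇔ q) ⇔ r) = ¬1/2 = 1/2
p ⇒ q = 3/4 ⇒ 3/4 = 1
¬r = ¬1/2 = 1/2
(p ⇒ q) + ¬r = 1 + 1/2 = 1
¬((p ⇔ q) ⇔ r) ⇒ ((p ⇒ q) + ¬r) = 1/2 ⇒ 1 = 1
¬(p · (p ⇒ (r · r))) ⇒ (¬((p ⇔ q) ⇔ r) ⇒ ((p ⇒ q) + ¬r)) = 1/4 ⇒ 1 = 1
¬(¬(p · (p ⇒ (r · r))) ⇒ (¬((p ⇔ q) ⇔ r) ⇒ ((p ⇒ q) + ¬r))) = ¬1 = 0

0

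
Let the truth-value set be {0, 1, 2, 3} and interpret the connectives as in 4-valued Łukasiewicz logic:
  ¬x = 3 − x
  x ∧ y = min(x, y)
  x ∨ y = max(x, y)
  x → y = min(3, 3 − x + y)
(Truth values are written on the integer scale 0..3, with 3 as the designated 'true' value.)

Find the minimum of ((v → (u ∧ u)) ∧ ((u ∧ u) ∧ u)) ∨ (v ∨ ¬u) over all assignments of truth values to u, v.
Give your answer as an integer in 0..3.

Take u = 1, v = 0:
u ∧ u = 1 ∧ 1 = 1
v → (u ∧ u) = 0 → 1 = 3
u ∧ u = 1 ∧ 1 = 1
(u ∧ u) ∧ u = 1 ∧ 1 = 1
(v → (u ∧ u)) ∧ ((u ∧ u) ∧ u) = 3 ∧ 1 = 1
¬u = ¬1 = 2
v ∨ ¬u = 0 ∨ 2 = 2
((v → (u ∧ u)) ∧ ((u ∧ u) ∧ u)) ∨ (v ∨ ¬u) = 1 ∨ 2 = 2
No assignment yields a value below 2, so this is the minimum.

2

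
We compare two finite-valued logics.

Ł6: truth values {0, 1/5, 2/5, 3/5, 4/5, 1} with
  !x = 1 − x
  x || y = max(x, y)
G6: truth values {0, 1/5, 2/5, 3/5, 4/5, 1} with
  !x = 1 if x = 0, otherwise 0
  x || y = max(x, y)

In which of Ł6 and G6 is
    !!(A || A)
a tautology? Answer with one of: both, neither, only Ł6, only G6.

In Ł6: at A = 0 the value is 0 — not a tautology.
In G6: at A = 0 the value is 0 — not a tautology.

neither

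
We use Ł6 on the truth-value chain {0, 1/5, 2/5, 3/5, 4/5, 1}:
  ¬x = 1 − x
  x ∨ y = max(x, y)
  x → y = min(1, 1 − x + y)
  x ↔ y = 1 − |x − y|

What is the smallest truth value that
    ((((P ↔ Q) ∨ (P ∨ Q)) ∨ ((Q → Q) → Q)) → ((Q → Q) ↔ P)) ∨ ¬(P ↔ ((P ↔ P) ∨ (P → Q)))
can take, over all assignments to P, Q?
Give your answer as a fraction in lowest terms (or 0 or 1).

3/5

Take P = 2/5, Q = 1/5:
P ↔ Q = 2/5 ↔ 1/5 = 4/5
P ∨ Q = 2/5 ∨ 1/5 = 2/5
(P ↔ Q) ∨ (P ∨ Q) = 4/5 ∨ 2/5 = 4/5
Q → Q = 1/5 → 1/5 = 1
(Q → Q) → Q = 1 → 1/5 = 1/5
((P ↔ Q) ∨ (P ∨ Q)) ∨ ((Q → Q) → Q) = 4/5 ∨ 1/5 = 4/5
Q → Q = 1/5 → 1/5 = 1
(Q → Q) ↔ P = 1 ↔ 2/5 = 2/5
(((P ↔ Q) ∨ (P ∨ Q)) ∨ ((Q → Q) → Q)) → ((Q → Q) ↔ P) = 4/5 → 2/5 = 3/5
P ↔ P = 2/5 ↔ 2/5 = 1
P → Q = 2/5 → 1/5 = 4/5
(P ↔ P) ∨ (P → Q) = 1 ∨ 4/5 = 1
P ↔ ((P ↔ P) ∨ (P → Q)) = 2/5 ↔ 1 = 2/5
¬(P ↔ ((P ↔ P) ∨ (P → Q))) = ¬2/5 = 3/5
((((P ↔ Q) ∨ (P ∨ Q)) ∨ ((Q → Q) → Q)) → ((Q → Q) ↔ P)) ∨ ¬(P ↔ ((P ↔ P) ∨ (P → Q))) = 3/5 ∨ 3/5 = 3/5
No assignment yields a value below 3/5, so this is the minimum.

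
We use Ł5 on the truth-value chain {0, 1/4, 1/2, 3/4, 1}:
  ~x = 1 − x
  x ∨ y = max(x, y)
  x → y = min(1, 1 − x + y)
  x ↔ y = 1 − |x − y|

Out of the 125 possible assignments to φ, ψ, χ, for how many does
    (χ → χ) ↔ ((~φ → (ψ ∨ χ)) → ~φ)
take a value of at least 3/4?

value 1: 35 assignments (counts)
value 3/4: 19 assignments (counts)
value 1/2: 22 assignments
value 1/4: 24 assignments
value 0: 25 assignments
So 54 of the 125 assignments meet the threshold.

54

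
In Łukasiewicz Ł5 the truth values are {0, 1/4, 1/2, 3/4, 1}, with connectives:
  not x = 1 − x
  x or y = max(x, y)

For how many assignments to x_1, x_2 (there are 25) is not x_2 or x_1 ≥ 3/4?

value 1: 9 assignments (counts)
value 3/4: 7 assignments (counts)
value 1/2: 5 assignments
value 1/4: 3 assignments
value 0: 1 assignment
So 16 of the 25 assignments meet the threshold.

16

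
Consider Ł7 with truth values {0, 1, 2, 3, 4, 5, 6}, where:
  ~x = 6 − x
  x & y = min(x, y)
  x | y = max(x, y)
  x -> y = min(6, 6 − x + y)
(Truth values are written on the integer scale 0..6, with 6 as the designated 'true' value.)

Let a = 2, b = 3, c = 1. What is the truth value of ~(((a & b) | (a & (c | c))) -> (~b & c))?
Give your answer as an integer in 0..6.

1

a & b = 2 & 3 = 2
c | c = 1 | 1 = 1
a & (c | c) = 2 & 1 = 1
(a & b) | (a & (c | c)) = 2 | 1 = 2
~b = ~3 = 3
~b & c = 3 & 1 = 1
((a & b) | (a & (c | c))) -> (~b & c) = 2 -> 1 = 5
~(((a & b) | (a & (c | c))) -> (~b & c)) = ~5 = 1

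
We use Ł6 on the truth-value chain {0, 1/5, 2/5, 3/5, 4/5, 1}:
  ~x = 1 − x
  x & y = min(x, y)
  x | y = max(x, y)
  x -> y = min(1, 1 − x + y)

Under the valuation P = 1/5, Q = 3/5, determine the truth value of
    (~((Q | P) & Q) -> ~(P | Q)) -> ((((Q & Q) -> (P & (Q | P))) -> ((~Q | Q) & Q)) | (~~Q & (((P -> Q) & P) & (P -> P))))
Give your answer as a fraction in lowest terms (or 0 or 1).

Q | P = 3/5 | 1/5 = 3/5
(Q | P) & Q = 3/5 & 3/5 = 3/5
~((Q | P) & Q) = ~3/5 = 2/5
P | Q = 1/5 | 3/5 = 3/5
~(P | Q) = ~3/5 = 2/5
~((Q | P) & Q) -> ~(P | Q) = 2/5 -> 2/5 = 1
Q & Q = 3/5 & 3/5 = 3/5
Q | P = 3/5 | 1/5 = 3/5
P & (Q | P) = 1/5 & 3/5 = 1/5
(Q & Q) -> (P & (Q | P)) = 3/5 -> 1/5 = 3/5
~Q = ~3/5 = 2/5
~Q | Q = 2/5 | 3/5 = 3/5
(~Q | Q) & Q = 3/5 & 3/5 = 3/5
((Q & Q) -> (P & (Q | P))) -> ((~Q | Q) & Q) = 3/5 -> 3/5 = 1
~Q = ~3/5 = 2/5
~~Q = ~2/5 = 3/5
P -> Q = 1/5 -> 3/5 = 1
(P -> Q) & P = 1 & 1/5 = 1/5
P -> P = 1/5 -> 1/5 = 1
((P -> Q) & P) & (P -> P) = 1/5 & 1 = 1/5
~~Q & (((P -> Q) & P) & (P -> P)) = 3/5 & 1/5 = 1/5
(((Q & Q) -> (P & (Q | P))) -> ((~Q | Q) & Q)) | (~~Q & (((P -> Q) & P) & (P -> P))) = 1 | 1/5 = 1
(~((Q | P) & Q) -> ~(P | Q)) -> ((((Q & Q) -> (P & (Q | P))) -> ((~Q | Q) & Q)) | (~~Q & (((P -> Q) & P) & (P -> P)))) = 1 -> 1 = 1

1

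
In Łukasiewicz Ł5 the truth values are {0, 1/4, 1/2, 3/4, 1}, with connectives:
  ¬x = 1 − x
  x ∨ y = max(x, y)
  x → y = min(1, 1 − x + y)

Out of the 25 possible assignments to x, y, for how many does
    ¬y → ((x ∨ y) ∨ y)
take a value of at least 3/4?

value 1: 18 assignments (counts)
value 3/4: 2 assignments (counts)
value 1/2: 3 assignments
value 1/4: 1 assignment
value 0: 1 assignment
So 20 of the 25 assignments meet the threshold.

20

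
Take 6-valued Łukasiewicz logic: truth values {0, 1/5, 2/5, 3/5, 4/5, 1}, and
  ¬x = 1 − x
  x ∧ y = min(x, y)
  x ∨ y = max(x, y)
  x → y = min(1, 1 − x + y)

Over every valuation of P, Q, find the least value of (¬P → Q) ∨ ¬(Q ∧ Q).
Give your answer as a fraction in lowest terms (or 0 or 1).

3/5

Take P = 0, Q = 2/5:
¬P = ¬0 = 1
¬P → Q = 1 → 2/5 = 2/5
Q ∧ Q = 2/5 ∧ 2/5 = 2/5
¬(Q ∧ Q) = ¬2/5 = 3/5
(¬P → Q) ∨ ¬(Q ∧ Q) = 2/5 ∨ 3/5 = 3/5
No assignment yields a value below 3/5, so this is the minimum.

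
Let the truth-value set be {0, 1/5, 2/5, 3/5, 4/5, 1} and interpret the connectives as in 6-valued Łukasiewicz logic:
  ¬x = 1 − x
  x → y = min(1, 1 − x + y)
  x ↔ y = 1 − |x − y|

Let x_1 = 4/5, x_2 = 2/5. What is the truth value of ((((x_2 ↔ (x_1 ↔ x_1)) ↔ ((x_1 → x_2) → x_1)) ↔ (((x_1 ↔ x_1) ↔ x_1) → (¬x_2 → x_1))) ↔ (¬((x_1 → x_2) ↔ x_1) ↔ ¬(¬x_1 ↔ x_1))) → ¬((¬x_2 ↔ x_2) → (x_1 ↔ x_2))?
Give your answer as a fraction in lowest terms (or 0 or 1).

2/5

x_1 ↔ x_1 = 4/5 ↔ 4/5 = 1
x_2 ↔ (x_1 ↔ x_1) = 2/5 ↔ 1 = 2/5
x_1 → x_2 = 4/5 → 2/5 = 3/5
(x_1 → x_2) → x_1 = 3/5 → 4/5 = 1
(x_2 ↔ (x_1 ↔ x_1)) ↔ ((x_1 → x_2) → x_1) = 2/5 ↔ 1 = 2/5
x_1 ↔ x_1 = 4/5 ↔ 4/5 = 1
(x_1 ↔ x_1) ↔ x_1 = 1 ↔ 4/5 = 4/5
¬x_2 = ¬2/5 = 3/5
¬x_2 → x_1 = 3/5 → 4/5 = 1
((x_1 ↔ x_1) ↔ x_1) → (¬x_2 → x_1) = 4/5 → 1 = 1
((x_2 ↔ (x_1 ↔ x_1)) ↔ ((x_1 → x_2) → x_1)) ↔ (((x_1 ↔ x_1) ↔ x_1) → (¬x_2 → x_1)) = 2/5 ↔ 1 = 2/5
x_1 → x_2 = 4/5 → 2/5 = 3/5
(x_1 → x_2) ↔ x_1 = 3/5 ↔ 4/5 = 4/5
¬((x_1 → x_2) ↔ x_1) = ¬4/5 = 1/5
¬x_1 = ¬4/5 = 1/5
¬x_1 ↔ x_1 = 1/5 ↔ 4/5 = 2/5
¬(¬x_1 ↔ x_1) = ¬2/5 = 3/5
¬((x_1 → x_2) ↔ x_1) ↔ ¬(¬x_1 ↔ x_1) = 1/5 ↔ 3/5 = 3/5
(((x_2 ↔ (x_1 ↔ x_1)) ↔ ((x_1 → x_2) → x_1)) ↔ (((x_1 ↔ x_1) ↔ x_1) → (¬x_2 → x_1))) ↔ (¬((x_1 → x_2) ↔ x_1) ↔ ¬(¬x_1 ↔ x_1)) = 2/5 ↔ 3/5 = 4/5
¬x_2 = ¬2/5 = 3/5
¬x_2 ↔ x_2 = 3/5 ↔ 2/5 = 4/5
x_1 ↔ x_2 = 4/5 ↔ 2/5 = 3/5
(¬x_2 ↔ x_2) → (x_1 ↔ x_2) = 4/5 → 3/5 = 4/5
¬((¬x_2 ↔ x_2) → (x_1 ↔ x_2)) = ¬4/5 = 1/5
((((x_2 ↔ (x_1 ↔ x_1)) ↔ ((x_1 → x_2) → x_1)) ↔ (((x_1 ↔ x_1) ↔ x_1) → (¬x_2 → x_1))) ↔ (¬((x_1 → x_2) ↔ x_1) ↔ ¬(¬x_1 ↔ x_1))) → ¬((¬x_2 ↔ x_2) → (x_1 ↔ x_2)) = 4/5 → 1/5 = 2/5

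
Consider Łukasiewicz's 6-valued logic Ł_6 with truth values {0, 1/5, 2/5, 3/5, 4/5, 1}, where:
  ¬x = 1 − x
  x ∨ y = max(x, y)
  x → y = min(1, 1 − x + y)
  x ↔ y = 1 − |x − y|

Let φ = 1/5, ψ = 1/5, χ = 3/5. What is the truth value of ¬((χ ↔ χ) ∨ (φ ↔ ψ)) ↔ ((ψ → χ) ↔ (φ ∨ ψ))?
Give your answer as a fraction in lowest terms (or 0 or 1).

4/5

χ ↔ χ = 3/5 ↔ 3/5 = 1
φ ↔ ψ = 1/5 ↔ 1/5 = 1
(χ ↔ χ) ∨ (φ ↔ ψ) = 1 ∨ 1 = 1
¬((χ ↔ χ) ∨ (φ ↔ ψ)) = ¬1 = 0
ψ → χ = 1/5 → 3/5 = 1
φ ∨ ψ = 1/5 ∨ 1/5 = 1/5
(ψ → χ) ↔ (φ ∨ ψ) = 1 ↔ 1/5 = 1/5
¬((χ ↔ χ) ∨ (φ ↔ ψ)) ↔ ((ψ → χ) ↔ (φ ∨ ψ)) = 0 ↔ 1/5 = 4/5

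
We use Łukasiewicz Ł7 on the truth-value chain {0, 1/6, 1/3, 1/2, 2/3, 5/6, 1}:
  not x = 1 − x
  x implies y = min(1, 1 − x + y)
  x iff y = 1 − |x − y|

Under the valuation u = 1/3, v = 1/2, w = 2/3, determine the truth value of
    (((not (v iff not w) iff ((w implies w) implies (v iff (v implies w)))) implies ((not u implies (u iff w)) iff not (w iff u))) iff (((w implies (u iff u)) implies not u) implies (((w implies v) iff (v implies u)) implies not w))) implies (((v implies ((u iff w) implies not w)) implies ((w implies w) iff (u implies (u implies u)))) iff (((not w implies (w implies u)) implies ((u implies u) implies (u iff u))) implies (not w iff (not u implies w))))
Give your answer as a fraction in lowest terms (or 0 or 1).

1/3

not w = not 2/3 = 1/3
v iff not w = 1/2 iff 1/3 = 5/6
not (v iff not w) = not 5/6 = 1/6
w implies w = 2/3 implies 2/3 = 1
v implies w = 1/2 implies 2/3 = 1
v iff (v implies w) = 1/2 iff 1 = 1/2
(w implies w) implies (v iff (v implies w)) = 1 implies 1/2 = 1/2
not (v iff not w) iff ((w implies w) implies (v iff (v implies w))) = 1/6 iff 1/2 = 2/3
not u = not 1/3 = 2/3
u iff w = 1/3 iff 2/3 = 2/3
not u implies (u iff w) = 2/3 implies 2/3 = 1
w iff u = 2/3 iff 1/3 = 2/3
not (w iff u) = not 2/3 = 1/3
(not u implies (u iff w)) iff not (w iff u) = 1 iff 1/3 = 1/3
(not (v iff not w) iff ((w implies w) implies (v iff (v implies w)))) implies ((not u implies (u iff w)) iff not (w iff u)) = 2/3 implies 1/3 = 2/3
u iff u = 1/3 iff 1/3 = 1
w implies (u iff u) = 2/3 implies 1 = 1
not u = not 1/3 = 2/3
(w implies (u iff u)) implies not u = 1 implies 2/3 = 2/3
w implies v = 2/3 implies 1/2 = 5/6
v implies u = 1/2 implies 1/3 = 5/6
(w implies v) iff (v implies u) = 5/6 iff 5/6 = 1
not w = not 2/3 = 1/3
((w implies v) iff (v implies u)) implies not w = 1 implies 1/3 = 1/3
((w implies (u iff u)) implies not u) implies (((w implies v) iff (v implies u)) implies not w) = 2/3 implies 1/3 = 2/3
((not (v iff not w) iff ((w implies w) implies (v iff (v implies w)))) implies ((not u implies (u iff w)) iff not (w iff u))) iff (((w implies (u iff u)) implies not u) implies (((w implies v) iff (v implies u)) implies not w)) = 2/3 iff 2/3 = 1
u iff w = 1/3 iff 2/3 = 2/3
not w = not 2/3 = 1/3
(u iff w) implies not w = 2/3 implies 1/3 = 2/3
v implies ((u iff w) implies not w) = 1/2 implies 2/3 = 1
w implies w = 2/3 implies 2/3 = 1
u implies u = 1/3 implies 1/3 = 1
u implies (u implies u) = 1/3 implies 1 = 1
(w implies w) iff (u implies (u implies u)) = 1 iff 1 = 1
(v implies ((u iff w) implies not w)) implies ((w implies w) iff (u implies (u implies u))) = 1 implies 1 = 1
not w = not 2/3 = 1/3
w implies u = 2/3 implies 1/3 = 2/3
not w implies (w implies u) = 1/3 implies 2/3 = 1
u implies u = 1/3 implies 1/3 = 1
u iff u = 1/3 iff 1/3 = 1
(u implies u) implies (u iff u) = 1 implies 1 = 1
(not w implies (w implies u)) implies ((u implies u) implies (u iff u)) = 1 implies 1 = 1
not w = not 2/3 = 1/3
not u = not 1/3 = 2/3
not u implies w = 2/3 implies 2/3 = 1
not w iff (not u implies w) = 1/3 iff 1 = 1/3
((not w implies (w implies u)) implies ((u implies u) implies (u iff u))) implies (not w iff (not u implies w)) = 1 implies 1/3 = 1/3
((v implies ((u iff w) implies not w)) implies ((w implies w) iff (u implies (u implies u)))) iff (((not w implies (w implies u)) implies ((u implies u) implies (u iff u))) implies (not w iff (not u implies w))) = 1 iff 1/3 = 1/3
(((not (v iff not w) iff ((w implies w) implies (v iff (v implies w)))) implies ((not u implies (u iff w)) iff not (w iff u))) iff (((w implies (u iff u)) implies not u) implies (((w implies v) iff (v implies u)) implies not w))) implies (((v implies ((u iff w) implies not w)) implies ((w implies w) iff (u implies (u implies u)))) iff (((not w implies (w implies u)) implies ((u implies u) implies (u iff u))) implies (not w iff (not u implies w)))) = 1 implies 1/3 = 1/3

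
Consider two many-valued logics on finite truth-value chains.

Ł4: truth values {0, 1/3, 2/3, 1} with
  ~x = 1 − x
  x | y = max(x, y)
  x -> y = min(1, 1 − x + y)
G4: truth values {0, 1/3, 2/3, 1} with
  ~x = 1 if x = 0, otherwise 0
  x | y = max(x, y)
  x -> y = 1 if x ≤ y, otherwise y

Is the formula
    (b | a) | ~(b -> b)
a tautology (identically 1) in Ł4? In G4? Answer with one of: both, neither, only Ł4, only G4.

In Ł4: at a = 0, b = 0 the value is 0 — not a tautology.
In G4: at a = 0, b = 0 the value is 0 — not a tautology.

neither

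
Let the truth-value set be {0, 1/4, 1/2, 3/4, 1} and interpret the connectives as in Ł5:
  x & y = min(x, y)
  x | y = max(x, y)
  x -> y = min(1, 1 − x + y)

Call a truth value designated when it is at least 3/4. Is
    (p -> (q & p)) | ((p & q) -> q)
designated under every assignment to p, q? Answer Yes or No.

Yes

At p = 1/2, q = 1/2, for instance:
q & p = 1/2 & 1/2 = 1/2
p -> (q & p) = 1/2 -> 1/2 = 1
p & q = 1/2 & 1/2 = 1/2
(p & q) -> q = 1/2 -> 1/2 = 1
(p -> (q & p)) | ((p & q) -> q) = 1 | 1 = 1
and checking the remaining 24 assignments likewise gives ≥ 3/4 in every case.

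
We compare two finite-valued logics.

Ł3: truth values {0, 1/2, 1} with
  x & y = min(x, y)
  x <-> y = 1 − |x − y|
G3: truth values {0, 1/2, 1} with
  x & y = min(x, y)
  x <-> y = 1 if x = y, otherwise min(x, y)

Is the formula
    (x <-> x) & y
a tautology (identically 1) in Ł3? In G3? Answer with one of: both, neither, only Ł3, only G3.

In Ł3: at x = 0, y = 0 the value is 0 — not a tautology.
In G3: at x = 0, y = 0 the value is 0 — not a tautology.

neither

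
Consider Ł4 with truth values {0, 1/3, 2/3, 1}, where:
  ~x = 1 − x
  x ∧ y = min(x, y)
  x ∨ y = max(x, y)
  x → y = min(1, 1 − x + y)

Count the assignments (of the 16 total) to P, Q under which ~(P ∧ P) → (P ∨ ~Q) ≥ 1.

P = 0, Q = 0 ↦ 1  ≥
P = 0, Q = 1/3 ↦ 2/3  <
P = 0, Q = 2/3 ↦ 1/3  <
P = 0, Q = 1 ↦ 0  <
P = 1/3, Q = 0 ↦ 1  ≥
P = 1/3, Q = 1/3 ↦ 1  ≥
P = 1/3, Q = 2/3 ↦ 2/3  <
P = 1/3, Q = 1 ↦ 2/3  <
P = 2/3, Q = 0 ↦ 1  ≥
P = 2/3, Q = 1/3 ↦ 1  ≥
P = 2/3, Q = 2/3 ↦ 1  ≥
P = 2/3, Q = 1 ↦ 1  ≥
P = 1, Q = 0 ↦ 1  ≥
P = 1, Q = 1/3 ↦ 1  ≥
P = 1, Q = 2/3 ↦ 1  ≥
P = 1, Q = 1 ↦ 1  ≥
So 11 of the 16 assignments meet the threshold.

11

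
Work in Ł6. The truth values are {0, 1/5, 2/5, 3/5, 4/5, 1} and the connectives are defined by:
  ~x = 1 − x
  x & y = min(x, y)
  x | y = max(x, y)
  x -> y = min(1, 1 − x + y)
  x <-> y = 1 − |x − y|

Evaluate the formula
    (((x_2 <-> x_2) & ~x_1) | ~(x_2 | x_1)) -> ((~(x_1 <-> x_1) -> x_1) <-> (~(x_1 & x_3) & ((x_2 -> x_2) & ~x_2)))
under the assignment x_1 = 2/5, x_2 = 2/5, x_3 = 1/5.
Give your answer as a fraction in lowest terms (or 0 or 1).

x_2 <-> x_2 = 2/5 <-> 2/5 = 1
~x_1 = ~2/5 = 3/5
(x_2 <-> x_2) & ~x_1 = 1 & 3/5 = 3/5
x_2 | x_1 = 2/5 | 2/5 = 2/5
~(x_2 | x_1) = ~2/5 = 3/5
((x_2 <-> x_2) & ~x_1) | ~(x_2 | x_1) = 3/5 | 3/5 = 3/5
x_1 <-> x_1 = 2/5 <-> 2/5 = 1
~(x_1 <-> x_1) = ~1 = 0
~(x_1 <-> x_1) -> x_1 = 0 -> 2/5 = 1
x_1 & x_3 = 2/5 & 1/5 = 1/5
~(x_1 & x_3) = ~1/5 = 4/5
x_2 -> x_2 = 2/5 -> 2/5 = 1
~x_2 = ~2/5 = 3/5
(x_2 -> x_2) & ~x_2 = 1 & 3/5 = 3/5
~(x_1 & x_3) & ((x_2 -> x_2) & ~x_2) = 4/5 & 3/5 = 3/5
(~(x_1 <-> x_1) -> x_1) <-> (~(x_1 & x_3) & ((x_2 -> x_2) & ~x_2)) = 1 <-> 3/5 = 3/5
(((x_2 <-> x_2) & ~x_1) | ~(x_2 | x_1)) -> ((~(x_1 <-> x_1) -> x_1) <-> (~(x_1 & x_3) & ((x_2 -> x_2) & ~x_2))) = 3/5 -> 3/5 = 1

1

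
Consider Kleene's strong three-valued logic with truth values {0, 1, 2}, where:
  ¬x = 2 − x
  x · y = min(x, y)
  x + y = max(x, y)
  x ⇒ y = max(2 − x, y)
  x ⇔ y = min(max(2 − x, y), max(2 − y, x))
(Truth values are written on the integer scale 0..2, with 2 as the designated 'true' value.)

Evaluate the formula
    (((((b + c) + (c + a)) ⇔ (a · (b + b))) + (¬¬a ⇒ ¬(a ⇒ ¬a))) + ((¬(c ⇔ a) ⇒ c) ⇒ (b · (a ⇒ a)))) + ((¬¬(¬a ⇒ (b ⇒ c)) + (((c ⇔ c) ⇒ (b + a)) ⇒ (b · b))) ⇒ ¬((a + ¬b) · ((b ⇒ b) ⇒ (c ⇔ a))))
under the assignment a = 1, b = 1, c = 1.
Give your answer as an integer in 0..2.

1

b + c = 1 + 1 = 1
c + a = 1 + 1 = 1
(b + c) + (c + a) = 1 + 1 = 1
b + b = 1 + 1 = 1
a · (b + b) = 1 · 1 = 1
((b + c) + (c + a)) ⇔ (a · (b + b)) = 1 ⇔ 1 = 1
¬a = ¬1 = 1
¬¬a = ¬1 = 1
¬a = ¬1 = 1
a ⇒ ¬a = 1 ⇒ 1 = 1
¬(a ⇒ ¬a) = ¬1 = 1
¬¬a ⇒ ¬(a ⇒ ¬a) = 1 ⇒ 1 = 1
(((b + c) + (c + a)) ⇔ (a · (b + b))) + (¬¬a ⇒ ¬(a ⇒ ¬a)) = 1 + 1 = 1
c ⇔ a = 1 ⇔ 1 = 1
¬(c ⇔ a) = ¬1 = 1
¬(c ⇔ a) ⇒ c = 1 ⇒ 1 = 1
a ⇒ a = 1 ⇒ 1 = 1
b · (a ⇒ a) = 1 · 1 = 1
(¬(c ⇔ a) ⇒ c) ⇒ (b · (a ⇒ a)) = 1 ⇒ 1 = 1
((((b + c) + (c + a)) ⇔ (a · (b + b))) + (¬¬a ⇒ ¬(a ⇒ ¬a))) + ((¬(c ⇔ a) ⇒ c) ⇒ (b · (a ⇒ a))) = 1 + 1 = 1
¬a = ¬1 = 1
b ⇒ c = 1 ⇒ 1 = 1
¬a ⇒ (b ⇒ c) = 1 ⇒ 1 = 1
¬(¬a ⇒ (b ⇒ c)) = ¬1 = 1
¬¬(¬a ⇒ (b ⇒ c)) = ¬1 = 1
c ⇔ c = 1 ⇔ 1 = 1
b + a = 1 + 1 = 1
(c ⇔ c) ⇒ (b + a) = 1 ⇒ 1 = 1
b · b = 1 · 1 = 1
((c ⇔ c) ⇒ (b + a)) ⇒ (b · b) = 1 ⇒ 1 = 1
¬¬(¬a ⇒ (b ⇒ c)) + (((c ⇔ c) ⇒ (b + a)) ⇒ (b · b)) = 1 + 1 = 1
¬b = ¬1 = 1
a + ¬b = 1 + 1 = 1
b ⇒ b = 1 ⇒ 1 = 1
c ⇔ a = 1 ⇔ 1 = 1
(b ⇒ b) ⇒ (c ⇔ a) = 1 ⇒ 1 = 1
(a + ¬b) · ((b ⇒ b) ⇒ (c ⇔ a)) = 1 · 1 = 1
¬((a + ¬b) · ((b ⇒ b) ⇒ (c ⇔ a))) = ¬1 = 1
(¬¬(¬a ⇒ (b ⇒ c)) + (((c ⇔ c) ⇒ (b + a)) ⇒ (b · b))) ⇒ ¬((a + ¬b) · ((b ⇒ b) ⇒ (c ⇔ a))) = 1 ⇒ 1 = 1
(((((b + c) + (c + a)) ⇔ (a · (b + b))) + (¬¬a ⇒ ¬(a ⇒ ¬a))) + ((¬(c ⇔ a) ⇒ c) ⇒ (b · (a ⇒ a)))) + ((¬¬(¬a ⇒ (b ⇒ c)) + (((c ⇔ c) ⇒ (b + a)) ⇒ (b · b))) ⇒ ¬((a + ¬b) · ((b ⇒ b) ⇒ (c ⇔ a)))) = 1 + 1 = 1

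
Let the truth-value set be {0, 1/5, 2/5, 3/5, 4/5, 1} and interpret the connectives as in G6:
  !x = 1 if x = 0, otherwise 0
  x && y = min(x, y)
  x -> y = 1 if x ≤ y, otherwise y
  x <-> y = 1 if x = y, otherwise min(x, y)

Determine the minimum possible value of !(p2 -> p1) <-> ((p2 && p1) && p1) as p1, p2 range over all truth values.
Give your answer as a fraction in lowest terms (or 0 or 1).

0

Take p1 = 0, p2 = 1/5:
p2 -> p1 = 1/5 -> 0 = 0
!(p2 -> p1) = !0 = 1
p2 && p1 = 1/5 && 0 = 0
(p2 && p1) && p1 = 0 && 0 = 0
!(p2 -> p1) <-> ((p2 && p1) && p1) = 1 <-> 0 = 0
No assignment yields a value below 0, so this is the minimum.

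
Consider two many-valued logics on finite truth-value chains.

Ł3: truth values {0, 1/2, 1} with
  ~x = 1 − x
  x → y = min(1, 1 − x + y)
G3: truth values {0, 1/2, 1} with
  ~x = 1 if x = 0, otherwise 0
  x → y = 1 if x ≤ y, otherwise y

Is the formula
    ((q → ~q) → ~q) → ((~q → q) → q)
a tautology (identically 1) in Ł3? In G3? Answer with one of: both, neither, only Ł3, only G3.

In Ł3: every assignment gives 1 — tautology.
In G3: at q = 1/2 the value is 1/2 — not a tautology.

only Ł3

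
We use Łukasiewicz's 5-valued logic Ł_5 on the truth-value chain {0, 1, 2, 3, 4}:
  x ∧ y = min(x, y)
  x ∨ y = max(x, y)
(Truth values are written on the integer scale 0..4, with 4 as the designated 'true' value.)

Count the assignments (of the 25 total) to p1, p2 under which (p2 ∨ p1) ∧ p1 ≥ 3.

value 4: 5 assignments (counts)
value 3: 5 assignments (counts)
value 2: 5 assignments
value 1: 5 assignments
value 0: 5 assignments
So 10 of the 25 assignments meet the threshold.

10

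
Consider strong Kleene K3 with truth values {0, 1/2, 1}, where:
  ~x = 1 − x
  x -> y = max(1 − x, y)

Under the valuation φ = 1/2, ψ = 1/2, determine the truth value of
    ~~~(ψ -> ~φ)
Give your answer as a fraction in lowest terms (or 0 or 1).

1/2

~φ = ~1/2 = 1/2
ψ -> ~φ = 1/2 -> 1/2 = 1/2
~(ψ -> ~φ) = ~1/2 = 1/2
~~(ψ -> ~φ) = ~1/2 = 1/2
~~~(ψ -> ~φ) = ~1/2 = 1/2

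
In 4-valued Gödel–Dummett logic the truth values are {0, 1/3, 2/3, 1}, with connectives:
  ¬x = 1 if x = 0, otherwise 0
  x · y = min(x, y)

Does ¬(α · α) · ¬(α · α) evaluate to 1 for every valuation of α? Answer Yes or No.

Counterexample: take α = 1/3.
α · α = 1/3 · 1/3 = 1/3
¬(α · α) = ¬1/3 = 0
¬(α · α) · ¬(α · α) = 0 · 0 = 0
This gives 0 ≠ 1.

No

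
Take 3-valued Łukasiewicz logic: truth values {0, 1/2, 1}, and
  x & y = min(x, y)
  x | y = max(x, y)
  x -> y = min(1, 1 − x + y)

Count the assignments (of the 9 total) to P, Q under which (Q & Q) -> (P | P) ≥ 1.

P = 0, Q = 0 ↦ 1  ≥
P = 0, Q = 1/2 ↦ 1/2  <
P = 0, Q = 1 ↦ 0  <
P = 1/2, Q = 0 ↦ 1  ≥
P = 1/2, Q = 1/2 ↦ 1  ≥
P = 1/2, Q = 1 ↦ 1/2  <
P = 1, Q = 0 ↦ 1  ≥
P = 1, Q = 1/2 ↦ 1  ≥
P = 1, Q = 1 ↦ 1  ≥
So 6 of the 9 assignments meet the threshold.

6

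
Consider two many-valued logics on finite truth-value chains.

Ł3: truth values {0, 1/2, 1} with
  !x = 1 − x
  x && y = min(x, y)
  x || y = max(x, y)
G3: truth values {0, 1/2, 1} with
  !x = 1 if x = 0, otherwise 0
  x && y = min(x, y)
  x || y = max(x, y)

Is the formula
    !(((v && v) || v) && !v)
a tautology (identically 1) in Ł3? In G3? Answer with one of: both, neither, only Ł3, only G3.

In Ł3: at v = 1/2 the value is 1/2 — not a tautology.
In G3: every assignment gives 1 — tautology.

only G3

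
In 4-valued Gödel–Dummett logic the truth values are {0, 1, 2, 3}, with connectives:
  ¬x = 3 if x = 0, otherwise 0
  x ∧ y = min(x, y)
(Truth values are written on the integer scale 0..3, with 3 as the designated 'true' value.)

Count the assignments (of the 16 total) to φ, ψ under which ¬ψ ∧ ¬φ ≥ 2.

1

φ = 0, ψ = 0 ↦ 3  ≥
φ = 0, ψ = 1 ↦ 0  <
φ = 0, ψ = 2 ↦ 0  <
φ = 0, ψ = 3 ↦ 0  <
φ = 1, ψ = 0 ↦ 0  <
φ = 1, ψ = 1 ↦ 0  <
φ = 1, ψ = 2 ↦ 0  <
φ = 1, ψ = 3 ↦ 0  <
φ = 2, ψ = 0 ↦ 0  <
φ = 2, ψ = 1 ↦ 0  <
φ = 2, ψ = 2 ↦ 0  <
φ = 2, ψ = 3 ↦ 0  <
φ = 3, ψ = 0 ↦ 0  <
φ = 3, ψ = 1 ↦ 0  <
φ = 3, ψ = 2 ↦ 0  <
φ = 3, ψ = 3 ↦ 0  <
So 1 of the 16 assignments meets the threshold.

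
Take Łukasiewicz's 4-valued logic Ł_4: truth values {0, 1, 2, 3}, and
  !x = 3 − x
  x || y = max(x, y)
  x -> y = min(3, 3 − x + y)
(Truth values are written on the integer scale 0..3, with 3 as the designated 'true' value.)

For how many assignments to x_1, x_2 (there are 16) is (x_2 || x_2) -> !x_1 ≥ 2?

13

x_1 = 0, x_2 = 0 ↦ 3  ≥
x_1 = 0, x_2 = 1 ↦ 3  ≥
x_1 = 0, x_2 = 2 ↦ 3  ≥
x_1 = 0, x_2 = 3 ↦ 3  ≥
x_1 = 1, x_2 = 0 ↦ 3  ≥
x_1 = 1, x_2 = 1 ↦ 3  ≥
x_1 = 1, x_2 = 2 ↦ 3  ≥
x_1 = 1, x_2 = 3 ↦ 2  ≥
x_1 = 2, x_2 = 0 ↦ 3  ≥
x_1 = 2, x_2 = 1 ↦ 3  ≥
x_1 = 2, x_2 = 2 ↦ 2  ≥
x_1 = 2, x_2 = 3 ↦ 1  <
x_1 = 3, x_2 = 0 ↦ 3  ≥
x_1 = 3, x_2 = 1 ↦ 2  ≥
x_1 = 3, x_2 = 2 ↦ 1  <
x_1 = 3, x_2 = 3 ↦ 0  <
So 13 of the 16 assignments meet the threshold.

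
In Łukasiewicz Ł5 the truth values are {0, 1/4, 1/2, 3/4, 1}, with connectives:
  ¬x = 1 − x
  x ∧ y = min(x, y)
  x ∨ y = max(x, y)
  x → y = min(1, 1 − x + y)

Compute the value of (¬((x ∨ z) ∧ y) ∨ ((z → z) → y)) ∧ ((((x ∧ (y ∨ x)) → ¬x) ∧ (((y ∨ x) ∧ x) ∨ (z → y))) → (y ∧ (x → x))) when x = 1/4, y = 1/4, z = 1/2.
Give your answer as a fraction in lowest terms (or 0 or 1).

x ∨ z = 1/4 ∨ 1/2 = 1/2
(x ∨ z) ∧ y = 1/2 ∧ 1/4 = 1/4
¬((x ∨ z) ∧ y) = ¬1/4 = 3/4
z → z = 1/2 → 1/2 = 1
(z → z) → y = 1 → 1/4 = 1/4
¬((x ∨ z) ∧ y) ∨ ((z → z) → y) = 3/4 ∨ 1/4 = 3/4
y ∨ x = 1/4 ∨ 1/4 = 1/4
x ∧ (y ∨ x) = 1/4 ∧ 1/4 = 1/4
¬x = ¬1/4 = 3/4
(x ∧ (y ∨ x)) → ¬x = 1/4 → 3/4 = 1
y ∨ x = 1/4 ∨ 1/4 = 1/4
(y ∨ x) ∧ x = 1/4 ∧ 1/4 = 1/4
z → y = 1/2 → 1/4 = 3/4
((y ∨ x) ∧ x) ∨ (z → y) = 1/4 ∨ 3/4 = 3/4
((x ∧ (y ∨ x)) → ¬x) ∧ (((y ∨ x) ∧ x) ∨ (z → y)) = 1 ∧ 3/4 = 3/4
x → x = 1/4 → 1/4 = 1
y ∧ (x → x) = 1/4 ∧ 1 = 1/4
(((x ∧ (y ∨ x)) → ¬x) ∧ (((y ∨ x) ∧ x) ∨ (z → y))) → (y ∧ (x → x)) = 3/4 → 1/4 = 1/2
(¬((x ∨ z) ∧ y) ∨ ((z → z) → y)) ∧ ((((x ∧ (y ∨ x)) → ¬x) ∧ (((y ∨ x) ∧ x) ∨ (z → y))) → (y ∧ (x → x))) = 3/4 ∧ 1/2 = 1/2

1/2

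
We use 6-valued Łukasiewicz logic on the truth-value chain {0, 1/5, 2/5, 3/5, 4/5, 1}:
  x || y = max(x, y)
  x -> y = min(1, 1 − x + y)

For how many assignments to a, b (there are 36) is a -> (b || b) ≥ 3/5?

value 1: 21 assignments (counts)
value 4/5: 5 assignments (counts)
value 3/5: 4 assignments (counts)
value 2/5: 3 assignments
value 1/5: 2 assignments
value 0: 1 assignment
So 30 of the 36 assignments meet the threshold.

30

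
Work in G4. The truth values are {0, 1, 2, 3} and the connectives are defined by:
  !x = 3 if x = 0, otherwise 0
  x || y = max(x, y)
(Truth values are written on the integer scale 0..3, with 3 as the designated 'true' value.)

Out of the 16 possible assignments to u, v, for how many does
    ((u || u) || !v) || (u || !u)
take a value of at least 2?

13

u = 0, v = 0 ↦ 3  ≥
u = 0, v = 1 ↦ 3  ≥
u = 0, v = 2 ↦ 3  ≥
u = 0, v = 3 ↦ 3  ≥
u = 1, v = 0 ↦ 3  ≥
u = 1, v = 1 ↦ 1  <
u = 1, v = 2 ↦ 1  <
u = 1, v = 3 ↦ 1  <
u = 2, v = 0 ↦ 3  ≥
u = 2, v = 1 ↦ 2  ≥
u = 2, v = 2 ↦ 2  ≥
u = 2, v = 3 ↦ 2  ≥
u = 3, v = 0 ↦ 3  ≥
u = 3, v = 1 ↦ 3  ≥
u = 3, v = 2 ↦ 3  ≥
u = 3, v = 3 ↦ 3  ≥
So 13 of the 16 assignments meet the threshold.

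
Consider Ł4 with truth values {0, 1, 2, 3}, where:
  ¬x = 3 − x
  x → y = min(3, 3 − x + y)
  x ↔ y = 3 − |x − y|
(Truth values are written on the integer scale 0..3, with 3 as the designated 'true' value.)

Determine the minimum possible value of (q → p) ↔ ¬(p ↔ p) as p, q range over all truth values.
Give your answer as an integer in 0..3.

0

Take p = 0, q = 0:
q → p = 0 → 0 = 3
p ↔ p = 0 ↔ 0 = 3
¬(p ↔ p) = ¬3 = 0
(q → p) ↔ ¬(p ↔ p) = 3 ↔ 0 = 0
No assignment yields a value below 0, so this is the minimum.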